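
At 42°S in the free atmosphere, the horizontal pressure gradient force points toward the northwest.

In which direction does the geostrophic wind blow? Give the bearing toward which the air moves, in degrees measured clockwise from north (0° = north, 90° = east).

225°

The pressure-gradient force points toward the northwest (bearing 315°).
Geostrophic balance: in the Southern Hemisphere the Coriolis force deflects motion to the left, so the geostrophic wind blows 90° to the left of the pressure-gradient force (low pressure on the right).
Rotating 315° by 90° counterclockwise gives 225° — the wind blows toward the southwest.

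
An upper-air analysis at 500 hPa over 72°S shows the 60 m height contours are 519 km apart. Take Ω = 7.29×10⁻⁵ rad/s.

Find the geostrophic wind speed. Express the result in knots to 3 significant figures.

Coriolis parameter at 72°S:
f = 2Ω sin φ = 2 × 7.29×10⁻⁵ × sin 72° = 1.39×10⁻⁴ s⁻¹
Height gradient: |∂Z/∂n| = 60 m / 519000 m = 1.16×10⁻⁴
On a pressure surface, geostrophic balance gives V_g = (g/f)|∂Z/∂n|:
V_g = 9.81 × 1.16×10⁻⁴ / 1.39×10⁻⁴ = 8.18 m/s
Converting: 8.18 m/s × 1.944 = 15.9 knots

15.9 knots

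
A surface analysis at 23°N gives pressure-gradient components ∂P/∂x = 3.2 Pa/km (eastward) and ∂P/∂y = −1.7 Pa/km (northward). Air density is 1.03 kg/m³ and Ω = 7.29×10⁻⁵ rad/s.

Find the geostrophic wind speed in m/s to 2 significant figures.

Coriolis parameter at 23°N:
f = 2Ω sin φ = 2 × 7.29×10⁻⁵ × sin 23° = 5.70×10⁻⁵ s⁻¹
Component geostrophic relations (x east, y north):
u_g = −(1/(fρ)) ∂P/∂y,  v_g = (1/(fρ)) ∂P/∂x
u_g = −(−1.7×10⁻³)/(5.70×10⁻⁵ × 1.03) = 29.0 m/s;  v_g = (3.2×10⁻³)/(5.70×10⁻⁵ × 1.03) = 54.5 m/s
|V_g| = √(u_g² + v_g²) = 61.8 m/s

62 m/s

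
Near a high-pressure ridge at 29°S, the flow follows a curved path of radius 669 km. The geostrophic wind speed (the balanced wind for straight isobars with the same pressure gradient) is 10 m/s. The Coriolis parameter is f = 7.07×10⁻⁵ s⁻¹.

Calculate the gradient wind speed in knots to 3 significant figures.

Around a high, pressure-gradient force acts outward with centrifugal, so Coriolis balances both:
fV = (1/ρ)|∂P/∂n| + V²/R  →  V² − fR·V + fR·V_g = 0
With fR = 7.07×10⁻⁵ × 669×10³ m = 47.3 m/s:
V = [fR − √((fR)² − 4 fR V_g)]/2 = [47.3 − √(47.3² − 4×47.3×10)]/2 = 14.4 m/s
Supergeostrophic (V > V_g = 10 m/s), as expected around a high.
Converting: 14.4 m/s × 1.944 = 27.9 knots

27.9 knots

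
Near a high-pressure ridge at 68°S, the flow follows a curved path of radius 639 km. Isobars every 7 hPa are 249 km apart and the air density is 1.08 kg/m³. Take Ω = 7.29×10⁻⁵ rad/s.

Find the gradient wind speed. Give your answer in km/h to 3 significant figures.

Coriolis parameter at 68°S:
f = 2Ω sin φ = 2 × 7.29×10⁻⁵ × sin 68° = 1.35×10⁻⁴ s⁻¹
Pressure gradient: |∂P/∂n| = 700 Pa / 249000 m = 2.81×10⁻³ Pa/m
Geostrophic speed: V_g = |∂P/∂n|/(fρ) = 2.81×10⁻³/(1.35×10⁻⁴ × 1.08) = 19.3 m/s
Around a high, pressure-gradient force acts outward with centrifugal, so Coriolis balances both:
fV = (1/ρ)|∂P/∂n| + V²/R  →  V² − fR·V + fR·V_g = 0
With fR = 1.35×10⁻⁴ × 639×10³ m = 86.4 m/s:
V = [fR − √((fR)² − 4 fR V_g)]/2 = [86.4 − √(86.4² − 4×86.4×19.3)]/2 = 29 m/s
Supergeostrophic (V > V_g = 19.3 m/s), as expected around a high.
Converting: 29 m/s × 3.6 = 104 km/h

104 km/h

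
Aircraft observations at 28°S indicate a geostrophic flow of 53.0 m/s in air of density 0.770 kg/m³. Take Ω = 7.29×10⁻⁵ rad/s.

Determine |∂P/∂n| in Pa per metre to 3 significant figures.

Coriolis parameter at 28°S:
f = 2Ω sin φ = 2 × 7.29×10⁻⁵ × sin 28° = 6.84×10⁻⁵ s⁻¹
Geostrophic balance rearranged: |∂P/∂n| = f ρ V_g
|∂P/∂n| = 6.84×10⁻⁵ × 0.770 × 53.0 = 2.79×10⁻³ Pa/m

2.79×10⁻³ Pa/m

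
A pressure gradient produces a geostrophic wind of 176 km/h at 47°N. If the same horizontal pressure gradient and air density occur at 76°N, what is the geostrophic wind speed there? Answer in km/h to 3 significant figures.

With the same pressure gradient and density, V_g ∝ 1/f ∝ 1/sin φ.
V₂ = V₁ · sin φ₁ / sin φ₂ = 176 × sin 47° / sin 76°
V₂ = 176 × 0.7314/0.9703 = 133 km/h

133 km/h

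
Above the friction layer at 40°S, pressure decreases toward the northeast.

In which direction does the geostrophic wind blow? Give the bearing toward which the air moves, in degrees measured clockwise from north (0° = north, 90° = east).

The pressure-gradient force points toward the northeast (bearing 045°).
Geostrophic balance: in the Southern Hemisphere the Coriolis force deflects motion to the left, so the geostrophic wind blows 90° to the left of the pressure-gradient force (low pressure on the right).
Rotating 045° by 90° counterclockwise gives 315° — the wind blows toward the northwest.

315°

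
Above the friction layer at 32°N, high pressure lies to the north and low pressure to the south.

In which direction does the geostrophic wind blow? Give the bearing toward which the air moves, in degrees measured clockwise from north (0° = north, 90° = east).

270°

The pressure-gradient force points toward the south (bearing 180°).
Geostrophic balance: in the Northern Hemisphere the Coriolis force deflects motion to the right, so the geostrophic wind blows 90° to the right of the pressure-gradient force (low pressure on the left).
Rotating 180° by 90° clockwise gives 270° — the wind blows toward the west.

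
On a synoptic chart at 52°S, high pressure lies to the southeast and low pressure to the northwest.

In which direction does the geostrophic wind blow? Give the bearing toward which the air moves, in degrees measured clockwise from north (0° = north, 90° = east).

225°

The pressure-gradient force points toward the northwest (bearing 315°).
Geostrophic balance: in the Southern Hemisphere the Coriolis force deflects motion to the left, so the geostrophic wind blows 90° to the left of the pressure-gradient force (low pressure on the right).
Rotating 315° by 90° counterclockwise gives 225° — the wind blows toward the southwest.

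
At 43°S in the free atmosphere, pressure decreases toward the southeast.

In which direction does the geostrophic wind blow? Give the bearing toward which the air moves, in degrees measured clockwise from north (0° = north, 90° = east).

045°

The pressure-gradient force points toward the southeast (bearing 135°).
Geostrophic balance: in the Southern Hemisphere the Coriolis force deflects motion to the left, so the geostrophic wind blows 90° to the left of the pressure-gradient force (low pressure on the right).
Rotating 135° by 90° counterclockwise gives 045° — the wind blows toward the northeast.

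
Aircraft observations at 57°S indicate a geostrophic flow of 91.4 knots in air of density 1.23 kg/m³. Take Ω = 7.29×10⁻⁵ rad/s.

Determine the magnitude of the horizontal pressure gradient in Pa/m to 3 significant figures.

Coriolis parameter at 57°S:
f = 2Ω sin φ = 2 × 7.29×10⁻⁵ × sin 57° = 1.22×10⁻⁴ s⁻¹
Wind speed in SI: 91.4 knots = 47.0 m/s
Geostrophic balance rearranged: |∂P/∂n| = f ρ V_g
|∂P/∂n| = 1.22×10⁻⁴ × 1.23 × 47.0 = 7.07×10⁻³ Pa/m

7.07×10⁻³ Pa/m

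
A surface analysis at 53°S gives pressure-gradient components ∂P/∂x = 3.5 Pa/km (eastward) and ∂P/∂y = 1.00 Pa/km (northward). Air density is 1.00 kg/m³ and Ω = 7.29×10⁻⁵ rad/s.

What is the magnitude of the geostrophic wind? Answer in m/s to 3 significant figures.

31.3 m/s

Coriolis parameter at 53°S:
f = 2Ω sin φ = 2 × 7.29×10⁻⁵ × sin 53° = 1.16×10⁻⁴ s⁻¹
In the Southern Hemisphere f is negative: f = −1.16×10⁻⁴ s⁻¹.
Component geostrophic relations (x east, y north):
u_g = −(1/(fρ)) ∂P/∂y,  v_g = (1/(fρ)) ∂P/∂x
u_g = −(1.00×10⁻³)/(−1.16×10⁻⁴ × 1.00) = 8.59 m/s;  v_g = (3.5×10⁻³)/(−1.16×10⁻⁴ × 1.00) = −30.1 m/s
|V_g| = √(u_g² + v_g²) = 31.3 m/s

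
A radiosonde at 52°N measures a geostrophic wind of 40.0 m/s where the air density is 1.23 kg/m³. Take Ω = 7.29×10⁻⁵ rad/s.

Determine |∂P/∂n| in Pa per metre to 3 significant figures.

Coriolis parameter at 52°N:
f = 2Ω sin φ = 2 × 7.29×10⁻⁵ × sin 52° = 1.15×10⁻⁴ s⁻¹
Geostrophic balance rearranged: |∂P/∂n| = f ρ V_g
|∂P/∂n| = 1.15×10⁻⁴ × 1.23 × 40.0 = 5.65×10⁻³ Pa/m

5.65×10⁻³ Pa/m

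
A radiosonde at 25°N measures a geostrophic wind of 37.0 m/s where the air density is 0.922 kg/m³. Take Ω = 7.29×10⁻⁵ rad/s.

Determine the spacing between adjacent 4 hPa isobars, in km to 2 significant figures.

Coriolis parameter at 25°N:
f = 2Ω sin φ = 2 × 7.29×10⁻⁵ × sin 25° = 6.16×10⁻⁵ s⁻¹
Geostrophic balance rearranged: |∂P/∂n| = f ρ V_g
|∂P/∂n| = 6.16×10⁻⁵ × 0.922 × 37.0 = 2.10×10⁻³ Pa/m
Isobar spacing: Δn = ΔP/|∂P/∂n| = 400 Pa / 2.10×10⁻³ Pa/m = 190292 m ≈ 190 km

190 km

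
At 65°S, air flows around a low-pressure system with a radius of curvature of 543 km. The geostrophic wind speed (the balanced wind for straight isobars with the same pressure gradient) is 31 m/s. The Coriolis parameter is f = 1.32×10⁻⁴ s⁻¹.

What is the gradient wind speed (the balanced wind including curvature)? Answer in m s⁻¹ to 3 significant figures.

23.4 m s⁻¹

Around a low, centrifugal force acts outward with Coriolis, so pressure-gradient force balances both:
(1/ρ)|∂P/∂n| = fV + V²/R  →  V² + fR·V − fR·V_g = 0
With fR = 1.32×10⁻⁴ × 543×10³ m = 71.7 m/s:
V = [−fR + √((fR)² + 4 fR V_g)]/2 = [−71.7 + √(71.7² + 4×71.7×31)]/2 = 23.4 m/s
Subgeostrophic (V < V_g = 31 m/s), as expected around a low.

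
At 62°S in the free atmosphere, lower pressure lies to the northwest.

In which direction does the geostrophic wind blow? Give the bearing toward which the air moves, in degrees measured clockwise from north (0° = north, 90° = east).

225°

The pressure-gradient force points toward the northwest (bearing 315°).
Geostrophic balance: in the Southern Hemisphere the Coriolis force deflects motion to the left, so the geostrophic wind blows 90° to the left of the pressure-gradient force (low pressure on the right).
Rotating 315° by 90° counterclockwise gives 225° — the wind blows toward the southwest.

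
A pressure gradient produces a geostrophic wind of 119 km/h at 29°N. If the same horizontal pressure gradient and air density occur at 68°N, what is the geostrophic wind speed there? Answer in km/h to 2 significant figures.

With the same pressure gradient and density, V_g ∝ 1/f ∝ 1/sin φ.
V₂ = V₁ · sin φ₁ / sin φ₂ = 119 × sin 29° / sin 68°
V₂ = 119 × 0.4848/0.9272 = 62 km/h

62 km/h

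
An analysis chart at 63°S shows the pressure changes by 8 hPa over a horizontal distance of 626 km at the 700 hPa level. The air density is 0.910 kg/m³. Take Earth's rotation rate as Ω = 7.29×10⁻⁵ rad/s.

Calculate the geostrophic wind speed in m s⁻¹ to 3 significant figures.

Coriolis parameter at 63°S:
f = 2Ω sin φ = 2 × 7.29×10⁻⁵ × sin 63° = 1.30×10⁻⁴ s⁻¹
Pressure gradient: |∂P/∂n| = 800 Pa / 626000 m = 1.28×10⁻³ Pa/m
Geostrophic balance (pressure-gradient force = Coriolis force):
V_g = (1/(fρ)) |∂P/∂n| = 1.28×10⁻³ / (1.30×10⁻⁴ × 0.910) = 10.8 m/s

10.8 m s⁻¹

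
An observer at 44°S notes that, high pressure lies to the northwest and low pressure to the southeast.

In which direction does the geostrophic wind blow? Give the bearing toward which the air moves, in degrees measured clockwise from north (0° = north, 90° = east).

045°

The pressure-gradient force points toward the southeast (bearing 135°).
Geostrophic balance: in the Southern Hemisphere the Coriolis force deflects motion to the left, so the geostrophic wind blows 90° to the left of the pressure-gradient force (low pressure on the right).
Rotating 135° by 90° counterclockwise gives 045° — the wind blows toward the northeast.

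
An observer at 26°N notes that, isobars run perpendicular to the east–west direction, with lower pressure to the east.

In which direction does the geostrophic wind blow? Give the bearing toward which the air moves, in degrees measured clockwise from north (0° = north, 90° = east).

The pressure-gradient force points toward the east (bearing 090°).
Geostrophic balance: in the Northern Hemisphere the Coriolis force deflects motion to the right, so the geostrophic wind blows 90° to the right of the pressure-gradient force (low pressure on the left).
Rotating 090° by 90° clockwise gives 180° — the wind blows toward the south.

180°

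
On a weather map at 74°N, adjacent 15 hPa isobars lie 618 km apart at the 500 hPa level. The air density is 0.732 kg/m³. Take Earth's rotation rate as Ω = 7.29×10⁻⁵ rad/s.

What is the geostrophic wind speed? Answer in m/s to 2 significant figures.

24 m/s

Coriolis parameter at 74°N:
f = 2Ω sin φ = 2 × 7.29×10⁻⁵ × sin 74° = 1.40×10⁻⁴ s⁻¹
Pressure gradient: |∂P/∂n| = 1500 Pa / 618000 m = 2.43×10⁻³ Pa/m
Geostrophic balance (pressure-gradient force = Coriolis force):
V_g = (1/(fρ)) |∂P/∂n| = 2.43×10⁻³ / (1.40×10⁻⁴ × 0.732) = 23.7 m/s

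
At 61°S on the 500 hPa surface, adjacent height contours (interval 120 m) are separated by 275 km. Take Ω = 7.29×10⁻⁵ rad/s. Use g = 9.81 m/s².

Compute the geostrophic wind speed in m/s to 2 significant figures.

Coriolis parameter at 61°S:
f = 2Ω sin φ = 2 × 7.29×10⁻⁵ × sin 61° = 1.28×10⁻⁴ s⁻¹
Height gradient: |∂Z/∂n| = 120 m / 275000 m = 4.36×10⁻⁴
On a pressure surface, geostrophic balance gives V_g = (g/f)|∂Z/∂n|:
V_g = 9.81 × 4.36×10⁻⁴ / 1.28×10⁻⁴ = 33.6 m/s

34 m/s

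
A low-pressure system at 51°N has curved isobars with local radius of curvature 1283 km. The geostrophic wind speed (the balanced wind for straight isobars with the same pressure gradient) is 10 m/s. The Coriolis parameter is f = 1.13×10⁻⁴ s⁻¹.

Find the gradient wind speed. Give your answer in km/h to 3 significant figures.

Around a low, centrifugal force acts outward with Coriolis, so pressure-gradient force balances both:
(1/ρ)|∂P/∂n| = fV + V²/R  →  V² + fR·V − fR·V_g = 0
With fR = 1.13×10⁻⁴ × 1283×10³ m = 145 m/s:
V = [−fR + √((fR)² + 4 fR V_g)]/2 = [−145 + √(145² + 4×145×10)]/2 = 9.39 m/s
Subgeostrophic (V < V_g = 10 m/s), as expected around a low.
Converting: 9.39 m/s × 3.6 = 33.8 km/h

33.8 km/h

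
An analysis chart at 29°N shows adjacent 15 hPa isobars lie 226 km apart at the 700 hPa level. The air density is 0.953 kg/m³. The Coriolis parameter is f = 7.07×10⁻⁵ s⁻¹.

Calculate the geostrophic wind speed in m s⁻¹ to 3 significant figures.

Pressure gradient: |∂P/∂n| = 1500 Pa / 226000 m = 6.64×10⁻³ Pa/m
Geostrophic balance (pressure-gradient force = Coriolis force):
V_g = (1/(fρ)) |∂P/∂n| = 6.64×10⁻³ / (7.07×10⁻⁵ × 0.953) = 98.5 m/s

98.5 m s⁻¹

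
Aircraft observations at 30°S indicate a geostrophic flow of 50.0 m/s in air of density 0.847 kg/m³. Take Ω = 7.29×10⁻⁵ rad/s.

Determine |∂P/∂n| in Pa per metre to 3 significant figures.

3.09×10⁻³ Pa/m

Coriolis parameter at 30°S:
f = 2Ω sin φ = 2 × 7.29×10⁻⁵ × sin 30° = 7.29×10⁻⁵ s⁻¹
Geostrophic balance rearranged: |∂P/∂n| = f ρ V_g
|∂P/∂n| = 7.29×10⁻⁵ × 0.847 × 50.0 = 3.09×10⁻³ Pa/m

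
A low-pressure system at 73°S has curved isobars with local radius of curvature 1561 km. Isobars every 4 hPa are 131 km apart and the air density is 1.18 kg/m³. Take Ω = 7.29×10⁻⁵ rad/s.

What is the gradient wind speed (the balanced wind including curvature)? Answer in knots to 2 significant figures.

33 knots

Coriolis parameter at 73°S:
f = 2Ω sin φ = 2 × 7.29×10⁻⁵ × sin 73° = 1.39×10⁻⁴ s⁻¹
Pressure gradient: |∂P/∂n| = 400 Pa / 131000 m = 3.05×10⁻³ Pa/m
Geostrophic speed: V_g = |∂P/∂n|/(fρ) = 3.05×10⁻³/(1.39×10⁻⁴ × 1.18) = 18.6 m/s
Around a low, centrifugal force acts outward with Coriolis, so pressure-gradient force balances both:
(1/ρ)|∂P/∂n| = fV + V²/R  →  V² + fR·V − fR·V_g = 0
With fR = 1.39×10⁻⁴ × 1561×10³ m = 218 m/s:
V = [−fR + √((fR)² + 4 fR V_g)]/2 = [−218 + √(218² + 4×218×18.6)]/2 = 17.2 m/s
Subgeostrophic (V < V_g = 18.6 m/s), as expected around a low.
Converting: 17.2 m/s × 1.944 = 33 knots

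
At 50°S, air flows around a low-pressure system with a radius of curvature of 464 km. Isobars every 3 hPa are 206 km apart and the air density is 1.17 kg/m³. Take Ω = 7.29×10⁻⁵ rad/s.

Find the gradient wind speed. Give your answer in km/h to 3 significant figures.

Coriolis parameter at 50°S:
f = 2Ω sin φ = 2 × 7.29×10⁻⁵ × sin 50° = 1.12×10⁻⁴ s⁻¹
Pressure gradient: |∂P/∂n| = 300 Pa / 206000 m = 1.46×10⁻³ Pa/m
Geostrophic speed: V_g = |∂P/∂n|/(fρ) = 1.46×10⁻³/(1.12×10⁻⁴ × 1.17) = 11.1 m/s
Around a low, centrifugal force acts outward with Coriolis, so pressure-gradient force balances both:
(1/ρ)|∂P/∂n| = fV + V²/R  →  V² + fR·V − fR·V_g = 0
With fR = 1.12×10⁻⁴ × 464×10³ m = 51.8 m/s:
V = [−fR + √((fR)² + 4 fR V_g)]/2 = [−51.8 + √(51.8² + 4×51.8×11.1)]/2 = 9.43 m/s
Subgeostrophic (V < V_g = 11.1 m/s), as expected around a low.
Converting: 9.43 m/s × 3.6 = 33.9 km/h

33.9 km/h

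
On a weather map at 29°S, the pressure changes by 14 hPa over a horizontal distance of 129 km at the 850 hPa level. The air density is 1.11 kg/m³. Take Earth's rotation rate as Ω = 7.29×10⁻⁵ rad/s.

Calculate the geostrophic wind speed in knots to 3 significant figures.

269 knots

Coriolis parameter at 29°S:
f = 2Ω sin φ = 2 × 7.29×10⁻⁵ × sin 29° = 7.07×10⁻⁵ s⁻¹
Pressure gradient: |∂P/∂n| = 1400 Pa / 129000 m = 1.09×10⁻² Pa/m
Geostrophic balance (pressure-gradient force = Coriolis force):
V_g = (1/(fρ)) |∂P/∂n| = 1.09×10⁻² / (7.07×10⁻⁵ × 1.11) = 138 m/s
Converting: 138 m/s × 1.944 = 269 knots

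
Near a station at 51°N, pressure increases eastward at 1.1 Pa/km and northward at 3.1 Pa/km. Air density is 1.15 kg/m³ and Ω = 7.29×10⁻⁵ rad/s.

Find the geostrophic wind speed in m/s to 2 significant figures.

25 m/s

Coriolis parameter at 51°N:
f = 2Ω sin φ = 2 × 7.29×10⁻⁵ × sin 51° = 1.13×10⁻⁴ s⁻¹
Component geostrophic relations (x east, y north):
u_g = −(1/(fρ)) ∂P/∂y,  v_g = (1/(fρ)) ∂P/∂x
u_g = −(3.1×10⁻³)/(1.13×10⁻⁴ × 1.15) = −23.8 m/s;  v_g = (1.1×10⁻³)/(1.13×10⁻⁴ × 1.15) = 8.44 m/s
|V_g| = √(u_g² + v_g²) = 25.2 m/s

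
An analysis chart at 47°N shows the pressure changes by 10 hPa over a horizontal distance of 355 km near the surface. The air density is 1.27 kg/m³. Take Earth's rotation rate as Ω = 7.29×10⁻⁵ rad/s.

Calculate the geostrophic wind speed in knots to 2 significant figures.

40 knots

Coriolis parameter at 47°N:
f = 2Ω sin φ = 2 × 7.29×10⁻⁵ × sin 47° = 1.07×10⁻⁴ s⁻¹
Pressure gradient: |∂P/∂n| = 1000 Pa / 355000 m = 2.82×10⁻³ Pa/m
Geostrophic balance (pressure-gradient force = Coriolis force):
V_g = (1/(fρ)) |∂P/∂n| = 2.82×10⁻³ / (1.07×10⁻⁴ × 1.27) = 20.8 m/s
Converting: 20.8 m/s × 1.944 = 40 knots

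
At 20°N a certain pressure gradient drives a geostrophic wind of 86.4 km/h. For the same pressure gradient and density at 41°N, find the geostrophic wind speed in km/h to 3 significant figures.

45.0 km/h

With the same pressure gradient and density, V_g ∝ 1/f ∝ 1/sin φ.
V₂ = V₁ · sin φ₁ / sin φ₂ = 86.4 × sin 20° / sin 41°
V₂ = 86.4 × 0.3420/0.6561 = 45.0 km/h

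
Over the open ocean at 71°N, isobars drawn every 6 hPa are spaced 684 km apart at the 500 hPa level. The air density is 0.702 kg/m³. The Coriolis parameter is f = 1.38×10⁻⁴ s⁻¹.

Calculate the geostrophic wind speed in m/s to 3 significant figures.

Pressure gradient: |∂P/∂n| = 600 Pa / 684000 m = 8.77×10⁻⁴ Pa/m
Geostrophic balance (pressure-gradient force = Coriolis force):
V_g = (1/(fρ)) |∂P/∂n| = 8.77×10⁻⁴ / (1.38×10⁻⁴ × 0.702) = 9.05 m/s

9.05 m/s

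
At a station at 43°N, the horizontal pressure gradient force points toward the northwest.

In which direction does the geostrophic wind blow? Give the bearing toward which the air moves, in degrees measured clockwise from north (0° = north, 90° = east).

The pressure-gradient force points toward the northwest (bearing 315°).
Geostrophic balance: in the Northern Hemisphere the Coriolis force deflects motion to the right, so the geostrophic wind blows 90° to the right of the pressure-gradient force (low pressure on the left).
Rotating 315° by 90° clockwise gives 045° — the wind blows toward the northeast.

045°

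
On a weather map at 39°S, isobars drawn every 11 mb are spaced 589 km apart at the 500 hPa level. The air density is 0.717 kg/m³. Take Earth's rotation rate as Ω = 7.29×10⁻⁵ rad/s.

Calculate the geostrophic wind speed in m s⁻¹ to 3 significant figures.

Coriolis parameter at 39°S:
f = 2Ω sin φ = 2 × 7.29×10⁻⁵ × sin 39° = 9.18×10⁻⁵ s⁻¹
Pressure gradient: |∂P/∂n| = 1100 Pa / 589000 m = 1.87×10⁻³ Pa/m
Geostrophic balance (pressure-gradient force = Coriolis force):
V_g = (1/(fρ)) |∂P/∂n| = 1.87×10⁻³ / (9.18×10⁻⁵ × 0.717) = 28.4 m/s

28.4 m s⁻¹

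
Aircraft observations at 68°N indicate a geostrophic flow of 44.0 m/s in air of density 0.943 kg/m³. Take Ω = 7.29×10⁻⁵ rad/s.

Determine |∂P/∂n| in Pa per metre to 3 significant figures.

5.61×10⁻³ Pa/m

Coriolis parameter at 68°N:
f = 2Ω sin φ = 2 × 7.29×10⁻⁵ × sin 68° = 1.35×10⁻⁴ s⁻¹
Geostrophic balance rearranged: |∂P/∂n| = f ρ V_g
|∂P/∂n| = 1.35×10⁻⁴ × 0.943 × 44.0 = 5.61×10⁻³ Pa/m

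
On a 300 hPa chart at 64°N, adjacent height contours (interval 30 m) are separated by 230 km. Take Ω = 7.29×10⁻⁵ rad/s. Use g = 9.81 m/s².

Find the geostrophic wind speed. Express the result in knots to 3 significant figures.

19.0 knots

Coriolis parameter at 64°N:
f = 2Ω sin φ = 2 × 7.29×10⁻⁵ × sin 64° = 1.31×10⁻⁴ s⁻¹
Height gradient: |∂Z/∂n| = 30 m / 230000 m = 1.30×10⁻⁴
On a pressure surface, geostrophic balance gives V_g = (g/f)|∂Z/∂n|:
V_g = 9.81 × 1.30×10⁻⁴ / 1.31×10⁻⁴ = 9.76 m/s
Converting: 9.76 m/s × 1.944 = 19.0 knots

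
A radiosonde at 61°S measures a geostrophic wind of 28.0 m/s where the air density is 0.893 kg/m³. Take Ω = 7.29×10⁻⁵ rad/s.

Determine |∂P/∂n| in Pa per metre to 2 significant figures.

Coriolis parameter at 61°S:
f = 2Ω sin φ = 2 × 7.29×10⁻⁵ × sin 61° = 1.28×10⁻⁴ s⁻¹
Geostrophic balance rearranged: |∂P/∂n| = f ρ V_g
|∂P/∂n| = 1.28×10⁻⁴ × 0.893 × 28.0 = 3.19×10⁻³ Pa/m

3.2×10⁻³ Pa/m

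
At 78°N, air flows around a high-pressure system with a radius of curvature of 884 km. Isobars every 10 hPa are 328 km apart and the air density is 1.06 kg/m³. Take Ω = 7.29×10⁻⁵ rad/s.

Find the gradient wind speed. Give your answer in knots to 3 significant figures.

Coriolis parameter at 78°N:
f = 2Ω sin φ = 2 × 7.29×10⁻⁵ × sin 78° = 1.43×10⁻⁴ s⁻¹
Pressure gradient: |∂P/∂n| = 1000 Pa / 328000 m = 3.05×10⁻³ Pa/m
Geostrophic speed: V_g = |∂P/∂n|/(fρ) = 3.05×10⁻³/(1.43×10⁻⁴ × 1.06) = 20.2 m/s
Around a high, pressure-gradient force acts outward with centrifugal, so Coriolis balances both:
fV = (1/ρ)|∂P/∂n| + V²/R  →  V² − fR·V + fR·V_g = 0
With fR = 1.43×10⁻⁴ × 884×10³ m = 126 m/s:
V = [fR − √((fR)² − 4 fR V_g)]/2 = [126 − √(126² − 4×126×20.2)]/2 = 25.2 m/s
Supergeostrophic (V > V_g = 20.2 m/s), as expected around a high.
Converting: 25.2 m/s × 1.944 = 49.0 knots

49.0 knots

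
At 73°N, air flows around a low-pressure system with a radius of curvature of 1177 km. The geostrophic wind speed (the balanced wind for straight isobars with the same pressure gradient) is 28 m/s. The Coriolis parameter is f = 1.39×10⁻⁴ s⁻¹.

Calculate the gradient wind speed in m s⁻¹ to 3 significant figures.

24.4 m s⁻¹

Around a low, centrifugal force acts outward with Coriolis, so pressure-gradient force balances both:
(1/ρ)|∂P/∂n| = fV + V²/R  →  V² + fR·V − fR·V_g = 0
With fR = 1.39×10⁻⁴ × 1177×10³ m = 164 m/s:
V = [−fR + √((fR)² + 4 fR V_g)]/2 = [−164 + √(164² + 4×164×28)]/2 = 24.4 m/s
Subgeostrophic (V < V_g = 28 m/s), as expected around a low.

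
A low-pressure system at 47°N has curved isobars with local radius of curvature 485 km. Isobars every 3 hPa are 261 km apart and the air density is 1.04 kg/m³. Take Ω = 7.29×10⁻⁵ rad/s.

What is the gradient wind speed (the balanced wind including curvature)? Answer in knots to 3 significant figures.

17.2 knots

Coriolis parameter at 47°N:
f = 2Ω sin φ = 2 × 7.29×10⁻⁵ × sin 47° = 1.07×10⁻⁴ s⁻¹
Pressure gradient: |∂P/∂n| = 300 Pa / 261000 m = 1.15×10⁻³ Pa/m
Geostrophic speed: V_g = |∂P/∂n|/(fρ) = 1.15×10⁻³/(1.07×10⁻⁴ × 1.04) = 10.4 m/s
Around a low, centrifugal force acts outward with Coriolis, so pressure-gradient force balances both:
(1/ρ)|∂P/∂n| = fV + V²/R  →  V² + fR·V − fR·V_g = 0
With fR = 1.07×10⁻⁴ × 485×10³ m = 51.7 m/s:
V = [−fR + √((fR)² + 4 fR V_g)]/2 = [−51.7 + √(51.7² + 4×51.7×10.4)]/2 = 8.85 m/s
Subgeostrophic (V < V_g = 10.4 m/s), as expected around a low.
Converting: 8.85 m/s × 1.944 = 17.2 knots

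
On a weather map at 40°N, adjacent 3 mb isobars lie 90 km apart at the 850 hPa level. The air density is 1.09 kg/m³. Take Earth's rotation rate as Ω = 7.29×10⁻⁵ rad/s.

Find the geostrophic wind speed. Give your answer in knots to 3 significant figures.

Coriolis parameter at 40°N:
f = 2Ω sin φ = 2 × 7.29×10⁻⁵ × sin 40° = 9.37×10⁻⁵ s⁻¹
Pressure gradient: |∂P/∂n| = 300 Pa / 90000 m = 3.33×10⁻³ Pa/m
Geostrophic balance (pressure-gradient force = Coriolis force):
V_g = (1/(fρ)) |∂P/∂n| = 3.33×10⁻³ / (9.37×10⁻⁵ × 1.09) = 32.6 m/s
Converting: 32.6 m/s × 1.944 = 63.4 knots

63.4 knots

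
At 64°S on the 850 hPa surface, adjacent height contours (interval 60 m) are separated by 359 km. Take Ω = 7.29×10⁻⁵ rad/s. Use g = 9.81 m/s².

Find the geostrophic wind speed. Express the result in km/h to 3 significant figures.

45.0 km/h

Coriolis parameter at 64°S:
f = 2Ω sin φ = 2 × 7.29×10⁻⁵ × sin 64° = 1.31×10⁻⁴ s⁻¹
Height gradient: |∂Z/∂n| = 60 m / 359000 m = 1.67×10⁻⁴
On a pressure surface, geostrophic balance gives V_g = (g/f)|∂Z/∂n|:
V_g = 9.81 × 1.67×10⁻⁴ / 1.31×10⁻⁴ = 12.5 m/s
Converting: 12.5 m/s × 3.6 = 45.0 km/h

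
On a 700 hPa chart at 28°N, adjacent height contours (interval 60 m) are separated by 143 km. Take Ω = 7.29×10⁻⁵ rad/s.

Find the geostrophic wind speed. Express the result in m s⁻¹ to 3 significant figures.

60.1 m s⁻¹

Coriolis parameter at 28°N:
f = 2Ω sin φ = 2 × 7.29×10⁻⁵ × sin 28° = 6.84×10⁻⁵ s⁻¹
Height gradient: |∂Z/∂n| = 60 m / 143000 m = 4.20×10⁻⁴
On a pressure surface, geostrophic balance gives V_g = (g/f)|∂Z/∂n|:
V_g = 9.81 × 4.20×10⁻⁴ / 6.84×10⁻⁵ = 60.1 m/s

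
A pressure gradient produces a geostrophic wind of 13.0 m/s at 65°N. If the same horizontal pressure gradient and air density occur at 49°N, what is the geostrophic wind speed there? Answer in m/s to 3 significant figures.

15.6 m/s

With the same pressure gradient and density, V_g ∝ 1/f ∝ 1/sin φ.
V₂ = V₁ · sin φ₁ / sin φ₂ = 13.0 × sin 65° / sin 49°
V₂ = 13.0 × 0.9063/0.7547 = 15.6 m/s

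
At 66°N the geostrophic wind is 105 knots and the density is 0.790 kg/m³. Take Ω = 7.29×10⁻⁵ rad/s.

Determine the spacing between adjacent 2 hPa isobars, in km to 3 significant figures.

Coriolis parameter at 66°N:
f = 2Ω sin φ = 2 × 7.29×10⁻⁵ × sin 66° = 1.33×10⁻⁴ s⁻¹
Wind speed in SI: 105 knots = 54.0 m/s
Geostrophic balance rearranged: |∂P/∂n| = f ρ V_g
|∂P/∂n| = 1.33×10⁻⁴ × 0.790 × 54.0 = 5.68×10⁻³ Pa/m
Isobar spacing: Δn = ΔP/|∂P/∂n| = 200 Pa / 5.68×10⁻³ Pa/m = 35187 m ≈ 35.2 km

35.2 km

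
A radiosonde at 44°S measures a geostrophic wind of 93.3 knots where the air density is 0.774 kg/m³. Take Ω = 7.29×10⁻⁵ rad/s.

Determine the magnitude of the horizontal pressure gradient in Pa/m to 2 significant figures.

Coriolis parameter at 44°S:
f = 2Ω sin φ = 2 × 7.29×10⁻⁵ × sin 44° = 1.01×10⁻⁴ s⁻¹
Wind speed in SI: 93.3 knots = 48.0 m/s
Geostrophic balance rearranged: |∂P/∂n| = f ρ V_g
|∂P/∂n| = 1.01×10⁻⁴ × 0.774 × 48.0 = 3.76×10⁻³ Pa/m

3.8×10⁻³ Pa/m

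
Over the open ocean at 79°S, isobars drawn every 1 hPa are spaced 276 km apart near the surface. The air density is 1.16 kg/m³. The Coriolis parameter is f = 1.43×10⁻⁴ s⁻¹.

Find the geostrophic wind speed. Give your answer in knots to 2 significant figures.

Pressure gradient: |∂P/∂n| = 100 Pa / 276000 m = 3.62×10⁻⁴ Pa/m
Geostrophic balance (pressure-gradient force = Coriolis force):
V_g = (1/(fρ)) |∂P/∂n| = 3.62×10⁻⁴ / (1.43×10⁻⁴ × 1.16) = 2.18 m/s
Converting: 2.18 m/s × 1.944 = 4.2 knots

4.2 knots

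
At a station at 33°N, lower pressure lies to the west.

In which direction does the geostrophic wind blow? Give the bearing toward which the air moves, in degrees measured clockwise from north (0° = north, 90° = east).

The pressure-gradient force points toward the west (bearing 270°).
Geostrophic balance: in the Northern Hemisphere the Coriolis force deflects motion to the right, so the geostrophic wind blows 90° to the right of the pressure-gradient force (low pressure on the left).
Rotating 270° by 90° clockwise gives 000° — the wind blows toward the north.

000°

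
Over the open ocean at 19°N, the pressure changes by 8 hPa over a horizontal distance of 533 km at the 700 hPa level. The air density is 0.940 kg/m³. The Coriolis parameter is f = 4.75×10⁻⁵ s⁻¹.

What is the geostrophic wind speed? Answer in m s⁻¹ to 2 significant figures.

34 m s⁻¹

Pressure gradient: |∂P/∂n| = 800 Pa / 533000 m = 1.50×10⁻³ Pa/m
Geostrophic balance (pressure-gradient force = Coriolis force):
V_g = (1/(fρ)) |∂P/∂n| = 1.50×10⁻³ / (4.75×10⁻⁵ × 0.940) = 33.6 m/s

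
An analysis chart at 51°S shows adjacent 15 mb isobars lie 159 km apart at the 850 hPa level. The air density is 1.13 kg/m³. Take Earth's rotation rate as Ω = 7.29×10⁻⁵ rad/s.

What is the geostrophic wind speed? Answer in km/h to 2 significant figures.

270 km/h

Coriolis parameter at 51°S:
f = 2Ω sin φ = 2 × 7.29×10⁻⁵ × sin 51° = 1.13×10⁻⁴ s⁻¹
Pressure gradient: |∂P/∂n| = 1500 Pa / 159000 m = 9.43×10⁻³ Pa/m
Geostrophic balance (pressure-gradient force = Coriolis force):
V_g = (1/(fρ)) |∂P/∂n| = 9.43×10⁻³ / (1.13×10⁻⁴ × 1.13) = 73.7 m/s
Converting: 73.7 m/s × 3.6 = 270 km/h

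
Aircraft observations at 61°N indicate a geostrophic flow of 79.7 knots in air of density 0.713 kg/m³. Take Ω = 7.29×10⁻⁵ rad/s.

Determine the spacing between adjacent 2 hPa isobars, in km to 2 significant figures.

54 km

Coriolis parameter at 61°N:
f = 2Ω sin φ = 2 × 7.29×10⁻⁵ × sin 61° = 1.28×10⁻⁴ s⁻¹
Wind speed in SI: 79.7 knots = 41.0 m/s
Geostrophic balance rearranged: |∂P/∂n| = f ρ V_g
|∂P/∂n| = 1.28×10⁻⁴ × 0.713 × 41.0 = 3.73×10⁻³ Pa/m
Isobar spacing: Δn = ΔP/|∂P/∂n| = 200 Pa / 3.73×10⁻³ Pa/m = 53650 m ≈ 54 km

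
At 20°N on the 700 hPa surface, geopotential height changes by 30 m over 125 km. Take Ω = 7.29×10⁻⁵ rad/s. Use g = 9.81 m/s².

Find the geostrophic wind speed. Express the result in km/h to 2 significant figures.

Coriolis parameter at 20°N:
f = 2Ω sin φ = 2 × 7.29×10⁻⁵ × sin 20° = 4.99×10⁻⁵ s⁻¹
Height gradient: |∂Z/∂n| = 30 m / 125000 m = 2.40×10⁻⁴
On a pressure surface, geostrophic balance gives V_g = (g/f)|∂Z/∂n|:
V_g = 9.81 × 2.40×10⁻⁴ / 4.99×10⁻⁵ = 47.2 m/s
Converting: 47.2 m/s × 3.6 = 170 km/h

170 km/h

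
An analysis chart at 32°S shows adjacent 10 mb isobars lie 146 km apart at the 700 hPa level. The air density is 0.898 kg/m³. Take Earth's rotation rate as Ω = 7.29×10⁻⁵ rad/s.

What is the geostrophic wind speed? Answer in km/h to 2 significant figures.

Coriolis parameter at 32°S:
f = 2Ω sin φ = 2 × 7.29×10⁻⁵ × sin 32° = 7.73×10⁻⁵ s⁻¹
Pressure gradient: |∂P/∂n| = 1000 Pa / 146000 m = 6.85×10⁻³ Pa/m
Geostrophic balance (pressure-gradient force = Coriolis force):
V_g = (1/(fρ)) |∂P/∂n| = 6.85×10⁻³ / (7.73×10⁻⁵ × 0.898) = 98.7 m/s
Converting: 98.7 m/s × 3.6 = 360 km/h

360 km/h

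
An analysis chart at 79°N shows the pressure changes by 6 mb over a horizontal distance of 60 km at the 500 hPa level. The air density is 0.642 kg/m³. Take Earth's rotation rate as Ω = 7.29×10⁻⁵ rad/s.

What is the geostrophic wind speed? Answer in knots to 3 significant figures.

212 knots

Coriolis parameter at 79°N:
f = 2Ω sin φ = 2 × 7.29×10⁻⁵ × sin 79° = 1.43×10⁻⁴ s⁻¹
Pressure gradient: |∂P/∂n| = 600 Pa / 60000 m = 1.00×10⁻² Pa/m
Geostrophic balance (pressure-gradient force = Coriolis force):
V_g = (1/(fρ)) |∂P/∂n| = 1.00×10⁻² / (1.43×10⁻⁴ × 0.642) = 109 m/s
Converting: 109 m/s × 1.944 = 212 knots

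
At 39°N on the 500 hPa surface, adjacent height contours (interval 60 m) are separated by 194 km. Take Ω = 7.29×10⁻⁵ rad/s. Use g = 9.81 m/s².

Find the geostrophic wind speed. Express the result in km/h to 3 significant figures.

119 km/h

Coriolis parameter at 39°N:
f = 2Ω sin φ = 2 × 7.29×10⁻⁵ × sin 39° = 9.18×10⁻⁵ s⁻¹
Height gradient: |∂Z/∂n| = 60 m / 194000 m = 3.09×10⁻⁴
On a pressure surface, geostrophic balance gives V_g = (g/f)|∂Z/∂n|:
V_g = 9.81 × 3.09×10⁻⁴ / 9.18×10⁻⁵ = 33.1 m/s
Converting: 33.1 m/s × 3.6 = 119 km/h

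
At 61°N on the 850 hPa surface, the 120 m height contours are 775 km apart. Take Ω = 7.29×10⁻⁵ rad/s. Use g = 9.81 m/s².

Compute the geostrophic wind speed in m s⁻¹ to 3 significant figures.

11.9 m s⁻¹

Coriolis parameter at 61°N:
f = 2Ω sin φ = 2 × 7.29×10⁻⁵ × sin 61° = 1.28×10⁻⁴ s⁻¹
Height gradient: |∂Z/∂n| = 120 m / 775000 m = 1.55×10⁻⁴
On a pressure surface, geostrophic balance gives V_g = (g/f)|∂Z/∂n|:
V_g = 9.81 × 1.55×10⁻⁴ / 1.28×10⁻⁴ = 11.9 m/s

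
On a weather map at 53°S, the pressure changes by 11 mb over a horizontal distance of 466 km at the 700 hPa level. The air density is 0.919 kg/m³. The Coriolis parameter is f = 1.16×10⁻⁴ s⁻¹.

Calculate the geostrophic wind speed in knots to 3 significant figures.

43.0 knots

Pressure gradient: |∂P/∂n| = 1100 Pa / 466000 m = 2.36×10⁻³ Pa/m
Geostrophic balance (pressure-gradient force = Coriolis force):
V_g = (1/(fρ)) |∂P/∂n| = 2.36×10⁻³ / (1.16×10⁻⁴ × 0.919) = 22.1 m/s
Converting: 22.1 m/s × 1.944 = 43.0 knots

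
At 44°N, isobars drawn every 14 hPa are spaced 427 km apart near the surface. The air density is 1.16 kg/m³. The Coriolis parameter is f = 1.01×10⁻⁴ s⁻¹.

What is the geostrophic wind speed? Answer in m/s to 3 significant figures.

28.0 m/s

Pressure gradient: |∂P/∂n| = 1400 Pa / 427000 m = 3.28×10⁻³ Pa/m
Geostrophic balance (pressure-gradient force = Coriolis force):
V_g = (1/(fρ)) |∂P/∂n| = 3.28×10⁻³ / (1.01×10⁻⁴ × 1.16) = 28.0 m/s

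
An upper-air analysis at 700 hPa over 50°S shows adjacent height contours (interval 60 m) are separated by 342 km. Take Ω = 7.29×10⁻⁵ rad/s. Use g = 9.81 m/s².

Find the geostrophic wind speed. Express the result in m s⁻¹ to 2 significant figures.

Coriolis parameter at 50°S:
f = 2Ω sin φ = 2 × 7.29×10⁻⁵ × sin 50° = 1.12×10⁻⁴ s⁻¹
Height gradient: |∂Z/∂n| = 60 m / 342000 m = 1.75×10⁻⁴
On a pressure surface, geostrophic balance gives V_g = (g/f)|∂Z/∂n|:
V_g = 9.81 × 1.75×10⁻⁴ / 1.12×10⁻⁴ = 15.4 m/s

15 m s⁻¹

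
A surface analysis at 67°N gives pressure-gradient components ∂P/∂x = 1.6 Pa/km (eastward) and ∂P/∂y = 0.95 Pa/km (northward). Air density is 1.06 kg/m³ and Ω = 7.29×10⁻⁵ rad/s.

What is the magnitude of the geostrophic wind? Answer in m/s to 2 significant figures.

13 m/s

Coriolis parameter at 67°N:
f = 2Ω sin φ = 2 × 7.29×10⁻⁵ × sin 67° = 1.34×10⁻⁴ s⁻¹
Component geostrophic relations (x east, y north):
u_g = −(1/(fρ)) ∂P/∂y,  v_g = (1/(fρ)) ∂P/∂x
u_g = −(0.95×10⁻³)/(1.34×10⁻⁴ × 1.06) = −6.68 m/s;  v_g = (1.6×10⁻³)/(1.34×10⁻⁴ × 1.06) = 11.2 m/s
|V_g| = √(u_g² + v_g²) = 13.1 m/s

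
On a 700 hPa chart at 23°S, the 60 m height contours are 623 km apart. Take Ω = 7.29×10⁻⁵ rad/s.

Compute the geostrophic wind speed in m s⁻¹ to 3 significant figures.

Coriolis parameter at 23°S:
f = 2Ω sin φ = 2 × 7.29×10⁻⁵ × sin 23° = 5.70×10⁻⁵ s⁻¹
Height gradient: |∂Z/∂n| = 60 m / 623000 m = 9.63×10⁻⁵
On a pressure surface, geostrophic balance gives V_g = (g/f)|∂Z/∂n|:
V_g = 9.81 × 9.63×10⁻⁵ / 5.70×10⁻⁵ = 16.6 m/s

16.6 m s⁻¹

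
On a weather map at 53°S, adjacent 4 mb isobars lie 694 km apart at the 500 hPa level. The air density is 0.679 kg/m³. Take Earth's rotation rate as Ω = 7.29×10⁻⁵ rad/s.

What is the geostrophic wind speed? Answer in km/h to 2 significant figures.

26 km/h

Coriolis parameter at 53°S:
f = 2Ω sin φ = 2 × 7.29×10⁻⁵ × sin 53° = 1.16×10⁻⁴ s⁻¹
Pressure gradient: |∂P/∂n| = 400 Pa / 694000 m = 5.76×10⁻⁴ Pa/m
Geostrophic balance (pressure-gradient force = Coriolis force):
V_g = (1/(fρ)) |∂P/∂n| = 5.76×10⁻⁴ / (1.16×10⁻⁴ × 0.679) = 7.29 m/s
Converting: 7.29 m/s × 3.6 = 26 km/h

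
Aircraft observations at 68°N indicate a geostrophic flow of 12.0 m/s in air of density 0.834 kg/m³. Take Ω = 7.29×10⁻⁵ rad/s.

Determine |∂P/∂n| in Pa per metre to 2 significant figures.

Coriolis parameter at 68°N:
f = 2Ω sin φ = 2 × 7.29×10⁻⁵ × sin 68° = 1.35×10⁻⁴ s⁻¹
Geostrophic balance rearranged: |∂P/∂n| = f ρ V_g
|∂P/∂n| = 1.35×10⁻⁴ × 0.834 × 12.0 = 1.35×10⁻³ Pa/m

1.4×10⁻³ Pa/m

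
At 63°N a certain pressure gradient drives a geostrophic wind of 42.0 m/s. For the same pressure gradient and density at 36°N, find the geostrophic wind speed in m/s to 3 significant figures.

63.7 m/s

With the same pressure gradient and density, V_g ∝ 1/f ∝ 1/sin φ.
V₂ = V₁ · sin φ₁ / sin φ₂ = 42.0 × sin 63° / sin 36°
V₂ = 42.0 × 0.8910/0.5878 = 63.7 m/s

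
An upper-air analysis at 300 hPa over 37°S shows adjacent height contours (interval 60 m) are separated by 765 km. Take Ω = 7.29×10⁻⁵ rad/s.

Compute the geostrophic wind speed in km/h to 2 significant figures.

32 km/h

Coriolis parameter at 37°S:
f = 2Ω sin φ = 2 × 7.29×10⁻⁵ × sin 37° = 8.77×10⁻⁵ s⁻¹
Height gradient: |∂Z/∂n| = 60 m / 765000 m = 7.84×10⁻⁵
On a pressure surface, geostrophic balance gives V_g = (g/f)|∂Z/∂n|:
V_g = 9.81 × 7.84×10⁻⁵ / 8.77×10⁻⁵ = 8.77 m/s
Converting: 8.77 m/s × 3.6 = 32 km/h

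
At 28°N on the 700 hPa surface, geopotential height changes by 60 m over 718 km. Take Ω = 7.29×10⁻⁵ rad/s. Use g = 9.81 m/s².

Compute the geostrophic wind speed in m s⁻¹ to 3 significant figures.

Coriolis parameter at 28°N:
f = 2Ω sin φ = 2 × 7.29×10⁻⁵ × sin 28° = 6.84×10⁻⁵ s⁻¹
Height gradient: |∂Z/∂n| = 60 m / 718000 m = 8.36×10⁻⁵
On a pressure surface, geostrophic balance gives V_g = (g/f)|∂Z/∂n|:
V_g = 9.81 × 8.36×10⁻⁵ / 6.84×10⁻⁵ = 12.0 m/s

12.0 m s⁻¹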